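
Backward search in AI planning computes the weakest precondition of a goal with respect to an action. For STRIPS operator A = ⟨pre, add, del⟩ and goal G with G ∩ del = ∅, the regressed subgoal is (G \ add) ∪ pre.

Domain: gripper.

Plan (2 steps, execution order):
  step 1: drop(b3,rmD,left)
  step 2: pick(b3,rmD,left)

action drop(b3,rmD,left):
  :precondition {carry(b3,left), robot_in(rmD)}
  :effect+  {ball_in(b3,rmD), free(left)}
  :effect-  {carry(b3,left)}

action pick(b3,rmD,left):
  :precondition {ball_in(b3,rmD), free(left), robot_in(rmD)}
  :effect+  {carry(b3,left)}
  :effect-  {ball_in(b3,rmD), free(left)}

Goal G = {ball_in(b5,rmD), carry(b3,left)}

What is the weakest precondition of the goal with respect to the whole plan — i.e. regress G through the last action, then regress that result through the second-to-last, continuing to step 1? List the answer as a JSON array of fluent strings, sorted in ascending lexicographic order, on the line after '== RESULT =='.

Work backward from the goal:
  through step 2 (pick(b3,rmD,left)): drop {carry(b3,left)}, keep {ball_in(b5,rmD)}, require {ball_in(b3,rmD), free(left), robot_in(rmD)}
    → {ball_in(b3,rmD), ball_in(b5,rmD), free(left), robot_in(rmD)}
  through step 1 (drop(b3,rmD,left)): drop {ball_in(b3,rmD), free(left)}, keep {ball_in(b5,rmD), robot_in(rmD)}, require {carry(b3,left), robot_in(rmD)}
    → {ball_in(b5,rmD), carry(b3,left), robot_in(rmD)}

== RESULT ==
["ball_in(b5,rmD)", "carry(b3,left)", "robot_in(rmD)"]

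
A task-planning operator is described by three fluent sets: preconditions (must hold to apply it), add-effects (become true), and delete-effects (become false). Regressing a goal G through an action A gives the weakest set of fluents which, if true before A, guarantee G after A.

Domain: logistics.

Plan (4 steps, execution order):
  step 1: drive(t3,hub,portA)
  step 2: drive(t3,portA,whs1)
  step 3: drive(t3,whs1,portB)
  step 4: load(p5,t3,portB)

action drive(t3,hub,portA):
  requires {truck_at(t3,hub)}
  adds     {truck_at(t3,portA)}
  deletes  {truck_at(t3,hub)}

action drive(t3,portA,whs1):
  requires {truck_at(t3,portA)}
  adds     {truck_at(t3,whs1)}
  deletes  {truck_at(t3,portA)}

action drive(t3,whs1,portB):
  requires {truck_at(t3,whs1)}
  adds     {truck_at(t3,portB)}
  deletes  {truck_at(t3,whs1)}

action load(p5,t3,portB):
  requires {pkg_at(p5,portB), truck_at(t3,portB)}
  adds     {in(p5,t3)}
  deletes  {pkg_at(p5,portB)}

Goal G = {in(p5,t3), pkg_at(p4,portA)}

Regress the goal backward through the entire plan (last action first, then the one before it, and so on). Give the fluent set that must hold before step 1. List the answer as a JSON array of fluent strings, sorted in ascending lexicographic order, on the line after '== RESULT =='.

Work backward from the goal:
  through step 4 (load(p5,t3,portB)): drop {in(p5,t3)}, keep {pkg_at(p4,portA)}, require {pkg_at(p5,portB), truck_at(t3,portB)}
    → {pkg_at(p4,portA), pkg_at(p5,portB), truck_at(t3,portB)}
  through step 3 (drive(t3,whs1,portB)): drop {truck_at(t3,portB)}, keep {pkg_at(p4,portA), pkg_at(p5,portB)}, require {truck_at(t3,whs1)}
    → {pkg_at(p4,portA), pkg_at(p5,portB), truck_at(t3,whs1)}
  through step 2 (drive(t3,portA,whs1)): drop {truck_at(t3,whs1)}, keep {pkg_at(p4,portA), pkg_at(p5,portB)}, require {truck_at(t3,portA)}
    → {pkg_at(p4,portA), pkg_at(p5,portB), truck_at(t3,portA)}
  through step 1 (drive(t3,hub,portA)): drop {truck_at(t3,portA)}, keep {pkg_at(p4,portA), pkg_at(p5,portB)}, require {truck_at(t3,hub)}
    → {pkg_at(p4,portA), pkg_at(p5,portB), truck_at(t3,hub)}

== RESULT ==
["pkg_at(p4,portA)", "pkg_at(p5,portB)", "truck_at(t3,hub)"]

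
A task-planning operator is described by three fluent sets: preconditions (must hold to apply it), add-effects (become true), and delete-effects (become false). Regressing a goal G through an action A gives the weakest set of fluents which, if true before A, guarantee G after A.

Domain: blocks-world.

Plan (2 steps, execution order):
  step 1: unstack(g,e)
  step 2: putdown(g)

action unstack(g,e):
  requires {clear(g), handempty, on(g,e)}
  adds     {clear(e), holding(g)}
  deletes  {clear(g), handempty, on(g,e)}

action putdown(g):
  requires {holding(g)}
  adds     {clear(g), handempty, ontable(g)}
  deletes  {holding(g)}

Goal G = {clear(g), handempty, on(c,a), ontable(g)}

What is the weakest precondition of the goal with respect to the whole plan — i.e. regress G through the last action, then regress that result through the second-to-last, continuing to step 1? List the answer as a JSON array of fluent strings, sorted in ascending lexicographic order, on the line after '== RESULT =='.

Regress step by step:
  through step 2 (putdown(g)): drop {clear(g), handempty, ontable(g)}, keep {on(c,a)}, require {holding(g)}
    → {holding(g), on(c,a)}
  through step 1 (unstack(g,e)): drop {holding(g)}, keep {on(c,a)}, require {clear(g), handempty, on(g,e)}
    → {clear(g), handempty, on(c,a), on(g,e)}

== RESULT ==
["clear(g)", "handempty", "on(c,a)", "on(g,e)"]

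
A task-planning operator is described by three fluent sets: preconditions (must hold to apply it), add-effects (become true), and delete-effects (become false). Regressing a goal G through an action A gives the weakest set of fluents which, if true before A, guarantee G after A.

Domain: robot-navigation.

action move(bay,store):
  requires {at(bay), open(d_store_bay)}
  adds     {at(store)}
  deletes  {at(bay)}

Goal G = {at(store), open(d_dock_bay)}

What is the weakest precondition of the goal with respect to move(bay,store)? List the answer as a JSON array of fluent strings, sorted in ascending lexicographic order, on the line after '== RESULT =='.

Compute (G \ add) ∪ pre:
  G ∩ del = {}  (empty — regression defined)
  G \ add = {at(store), open(d_dock_bay)} \ {at(store)} = {open(d_dock_bay)}
  ∪ pre   = {open(d_dock_bay)} ∪ {at(bay), open(d_store_bay)}
          = {at(bay), open(d_dock_bay), open(d_store_bay)}

== RESULT ==
["at(bay)", "open(d_dock_bay)", "open(d_store_bay)"]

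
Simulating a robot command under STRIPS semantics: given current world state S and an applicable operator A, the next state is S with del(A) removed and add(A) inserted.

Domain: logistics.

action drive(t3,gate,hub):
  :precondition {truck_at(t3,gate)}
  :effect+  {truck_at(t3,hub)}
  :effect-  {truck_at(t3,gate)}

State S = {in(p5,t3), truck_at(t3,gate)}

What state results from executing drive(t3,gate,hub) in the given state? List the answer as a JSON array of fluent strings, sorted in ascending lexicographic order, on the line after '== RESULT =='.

Compute (S \ del) ∪ add:
  pre ⊆ S: {truck_at(t3,gate)} ⊆ S  — applicable
  S \ del = {in(p5,t3)}
  ∪ add   = {in(p5,t3), truck_at(t3,hub)}

== RESULT ==
["in(p5,t3)", "truck_at(t3,hub)"]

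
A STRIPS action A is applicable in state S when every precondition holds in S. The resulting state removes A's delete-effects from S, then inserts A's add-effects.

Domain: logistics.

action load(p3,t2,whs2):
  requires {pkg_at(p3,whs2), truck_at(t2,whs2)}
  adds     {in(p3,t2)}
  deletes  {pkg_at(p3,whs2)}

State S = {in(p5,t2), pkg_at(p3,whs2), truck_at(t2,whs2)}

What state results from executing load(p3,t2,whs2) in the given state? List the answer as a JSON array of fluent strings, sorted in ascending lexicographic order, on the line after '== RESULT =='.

Progress:
  pre ⊆ S: {pkg_at(p3,whs2), truck_at(t2,whs2)} ⊆ S  — applicable
  S \ del = {in(p5,t2), truck_at(t2,whs2)}
  ∪ add   = {in(p3,t2), in(p5,t2), truck_at(t2,whs2)}

== RESULT ==
["in(p3,t2)", "in(p5,t2)", "truck_at(t2,whs2)"]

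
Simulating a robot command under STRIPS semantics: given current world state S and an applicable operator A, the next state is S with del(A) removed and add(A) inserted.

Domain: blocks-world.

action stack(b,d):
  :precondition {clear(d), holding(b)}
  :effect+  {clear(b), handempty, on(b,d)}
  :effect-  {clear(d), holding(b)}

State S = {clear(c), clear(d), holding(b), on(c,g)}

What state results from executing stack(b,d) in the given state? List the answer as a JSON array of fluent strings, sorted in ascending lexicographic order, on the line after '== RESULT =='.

Progress:
  pre ⊆ S: {clear(d), holding(b)} ⊆ S  — applicable
  S \ del = {clear(c), on(c,g)}
  ∪ add   = {clear(b), clear(c), handempty, on(b,d), on(c,g)}

== RESULT ==
["clear(b)", "clear(c)", "handempty", "on(b,d)", "on(c,g)"]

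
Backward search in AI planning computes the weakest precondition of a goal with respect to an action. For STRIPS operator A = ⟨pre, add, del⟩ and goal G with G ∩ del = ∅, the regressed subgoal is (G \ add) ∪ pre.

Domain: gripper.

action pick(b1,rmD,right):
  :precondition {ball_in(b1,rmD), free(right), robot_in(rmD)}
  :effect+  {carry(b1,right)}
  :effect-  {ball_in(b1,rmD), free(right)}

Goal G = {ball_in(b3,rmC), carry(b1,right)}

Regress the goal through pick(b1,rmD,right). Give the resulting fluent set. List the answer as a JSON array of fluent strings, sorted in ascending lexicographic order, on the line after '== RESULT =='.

Compute (G \ add) ∪ pre:
  G ∩ del = {}  (empty — regression defined)
  G \ add = {ball_in(b3,rmC), carry(b1,right)} \ {carry(b1,right)} = {ball_in(b3,rmC)}
  ∪ pre   = {ball_in(b3,rmC)} ∪ {ball_in(b1,rmD), free(right), robot_in(rmD)}
          = {ball_in(b1,rmD), ball_in(b3,rmC), free(right), robot_in(rmD)}

== RESULT ==
["ball_in(b1,rmD)", "ball_in(b3,rmC)", "free(right)", "robot_in(rmD)"]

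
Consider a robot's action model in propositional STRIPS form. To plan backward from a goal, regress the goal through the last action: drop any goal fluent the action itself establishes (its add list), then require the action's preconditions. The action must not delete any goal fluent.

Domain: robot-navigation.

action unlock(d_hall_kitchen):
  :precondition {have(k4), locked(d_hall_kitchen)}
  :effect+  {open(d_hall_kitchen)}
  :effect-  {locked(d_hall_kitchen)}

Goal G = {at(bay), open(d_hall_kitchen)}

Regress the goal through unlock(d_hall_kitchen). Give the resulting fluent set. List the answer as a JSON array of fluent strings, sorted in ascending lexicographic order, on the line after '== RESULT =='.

Compute (G \ add) ∪ pre:
  G ∩ del = {}  (empty — regression defined)
  G \ add = {at(bay), open(d_hall_kitchen)} \ {open(d_hall_kitchen)} = {at(bay)}
  ∪ pre   = {at(bay)} ∪ {have(k4), locked(d_hall_kitchen)}
          = {at(bay), have(k4), locked(d_hall_kitchen)}

== RESULT ==
["at(bay)", "have(k4)", "locked(d_hall_kitchen)"]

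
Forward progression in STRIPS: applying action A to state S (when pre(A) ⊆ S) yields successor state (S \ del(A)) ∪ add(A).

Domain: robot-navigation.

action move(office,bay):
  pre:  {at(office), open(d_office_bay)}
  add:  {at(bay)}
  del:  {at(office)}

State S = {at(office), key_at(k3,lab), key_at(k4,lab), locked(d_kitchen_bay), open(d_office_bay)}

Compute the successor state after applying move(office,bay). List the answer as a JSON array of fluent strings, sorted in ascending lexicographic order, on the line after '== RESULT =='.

Compute (S \ del) ∪ add:
  pre ⊆ S: {at(office), open(d_office_bay)} ⊆ S  — applicable
  S \ del = {key_at(k3,lab), key_at(k4,lab), locked(d_kitchen_bay), open(d_office_bay)}
  ∪ add   = {at(bay), key_at(k3,lab), key_at(k4,lab), locked(d_kitchen_bay), open(d_office_bay)}

== RESULT ==
["at(bay)", "key_at(k3,lab)", "key_at(k4,lab)", "locked(d_kitchen_bay)", "open(d_office_bay)"]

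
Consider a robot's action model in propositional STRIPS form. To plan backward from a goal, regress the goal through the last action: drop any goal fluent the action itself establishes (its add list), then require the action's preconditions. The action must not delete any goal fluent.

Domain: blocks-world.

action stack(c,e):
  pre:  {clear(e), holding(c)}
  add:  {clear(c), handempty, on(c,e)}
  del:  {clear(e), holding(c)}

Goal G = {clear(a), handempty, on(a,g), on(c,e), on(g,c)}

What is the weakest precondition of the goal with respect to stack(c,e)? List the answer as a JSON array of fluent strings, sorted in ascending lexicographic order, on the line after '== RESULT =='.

Regress:
  G ∩ del = {}  (empty — regression defined)
  G \ add = {clear(a), handempty, on(a,g), on(c,e), on(g,c)} \ {clear(c), handempty, on(c,e)} = {clear(a), on(a,g), on(g,c)}
  ∪ pre   = {clear(a), on(a,g), on(g,c)} ∪ {clear(e), holding(c)}
          = {clear(a), clear(e), holding(c), on(a,g), on(g,c)}

== RESULT ==
["clear(a)", "clear(e)", "holding(c)", "on(a,g)", "on(g,c)"]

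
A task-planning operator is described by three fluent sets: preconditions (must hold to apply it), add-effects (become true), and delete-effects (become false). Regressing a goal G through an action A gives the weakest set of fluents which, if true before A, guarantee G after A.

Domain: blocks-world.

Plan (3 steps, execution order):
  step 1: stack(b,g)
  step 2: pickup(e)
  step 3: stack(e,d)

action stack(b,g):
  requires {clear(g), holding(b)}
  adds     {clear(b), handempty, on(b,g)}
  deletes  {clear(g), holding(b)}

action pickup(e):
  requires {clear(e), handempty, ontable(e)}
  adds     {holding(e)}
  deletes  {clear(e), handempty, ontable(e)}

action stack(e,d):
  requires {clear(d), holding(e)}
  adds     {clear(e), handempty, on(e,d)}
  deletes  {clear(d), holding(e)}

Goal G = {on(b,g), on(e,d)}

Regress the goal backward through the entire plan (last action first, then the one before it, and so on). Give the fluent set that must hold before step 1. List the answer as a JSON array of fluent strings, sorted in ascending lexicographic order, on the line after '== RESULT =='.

Regress step by step:
  through step 3 (stack(e,d)): drop {on(e,d)}, keep {on(b,g)}, require {clear(d), holding(e)}
    → {clear(d), holding(e), on(b,g)}
  through step 2 (pickup(e)): drop {holding(e)}, keep {clear(d), on(b,g)}, require {clear(e), handempty, ontable(e)}
    → {clear(d), clear(e), handempty, on(b,g), ontable(e)}
  through step 1 (stack(b,g)): drop {handempty, on(b,g)}, keep {clear(d), clear(e), ontable(e)}, require {clear(g), holding(b)}
    → {clear(d), clear(e), clear(g), holding(b), ontable(e)}

== RESULT ==
["clear(d)", "clear(e)", "clear(g)", "holding(b)", "ontable(e)"]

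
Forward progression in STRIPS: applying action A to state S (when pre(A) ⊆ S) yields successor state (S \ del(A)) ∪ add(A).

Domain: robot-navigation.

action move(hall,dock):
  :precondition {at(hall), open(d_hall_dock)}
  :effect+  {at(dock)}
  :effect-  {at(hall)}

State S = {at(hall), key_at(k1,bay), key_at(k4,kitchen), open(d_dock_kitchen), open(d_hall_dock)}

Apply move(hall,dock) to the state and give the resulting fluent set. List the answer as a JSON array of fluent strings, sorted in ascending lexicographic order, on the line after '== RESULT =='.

Progress:
  pre ⊆ S: {at(hall), open(d_hall_dock)} ⊆ S  — applicable
  S \ del = {key_at(k1,bay), key_at(k4,kitchen), open(d_dock_kitchen), open(d_hall_dock)}
  ∪ add   = {at(dock), key_at(k1,bay), key_at(k4,kitchen), open(d_dock_kitchen), open(d_hall_dock)}

== RESULT ==
["at(dock)", "key_at(k1,bay)", "key_at(k4,kitchen)", "open(d_dock_kitchen)", "open(d_hall_dock)"]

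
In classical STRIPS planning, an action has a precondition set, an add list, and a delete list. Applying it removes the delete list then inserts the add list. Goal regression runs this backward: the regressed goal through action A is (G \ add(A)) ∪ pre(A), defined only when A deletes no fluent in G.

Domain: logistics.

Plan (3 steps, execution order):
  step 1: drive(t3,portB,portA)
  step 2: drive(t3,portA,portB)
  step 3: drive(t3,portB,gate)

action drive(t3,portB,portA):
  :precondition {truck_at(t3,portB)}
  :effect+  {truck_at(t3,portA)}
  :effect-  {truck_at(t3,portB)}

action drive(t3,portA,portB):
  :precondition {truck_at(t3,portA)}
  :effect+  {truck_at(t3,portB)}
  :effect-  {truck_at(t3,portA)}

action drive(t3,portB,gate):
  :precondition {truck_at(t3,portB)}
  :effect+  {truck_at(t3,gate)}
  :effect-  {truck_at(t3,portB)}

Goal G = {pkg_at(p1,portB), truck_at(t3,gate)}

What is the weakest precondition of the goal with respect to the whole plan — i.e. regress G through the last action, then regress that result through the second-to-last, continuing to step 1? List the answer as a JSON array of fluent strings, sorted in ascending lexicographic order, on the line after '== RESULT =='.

Regress step by step:
  through step 3 (drive(t3,portB,gate)): drop {truck_at(t3,gate)}, keep {pkg_at(p1,portB)}, require {truck_at(t3,portB)}
    → {pkg_at(p1,portB), truck_at(t3,portB)}
  through step 2 (drive(t3,portA,portB)): drop {truck_at(t3,portB)}, keep {pkg_at(p1,portB)}, require {truck_at(t3,portA)}
    → {pkg_at(p1,portB), truck_at(t3,portA)}
  through step 1 (drive(t3,portB,portA)): drop {truck_at(t3,portA)}, keep {pkg_at(p1,portB)}, require {truck_at(t3,portB)}
    → {pkg_at(p1,portB), truck_at(t3,portB)}

== RESULT ==
["pkg_at(p1,portB)", "truck_at(t3,portB)"]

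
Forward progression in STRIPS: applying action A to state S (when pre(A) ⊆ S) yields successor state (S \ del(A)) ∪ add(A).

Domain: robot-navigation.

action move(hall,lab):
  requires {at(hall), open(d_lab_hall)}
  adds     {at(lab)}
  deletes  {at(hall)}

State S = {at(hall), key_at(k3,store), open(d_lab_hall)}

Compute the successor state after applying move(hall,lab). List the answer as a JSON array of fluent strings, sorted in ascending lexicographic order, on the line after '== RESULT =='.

Progress:
  pre ⊆ S: {at(hall), open(d_lab_hall)} ⊆ S  — applicable
  S \ del = {key_at(k3,store), open(d_lab_hall)}
  ∪ add   = {at(lab), key_at(k3,store), open(d_lab_hall)}

== RESULT ==
["at(lab)", "key_at(k3,store)", "open(d_lab_hall)"]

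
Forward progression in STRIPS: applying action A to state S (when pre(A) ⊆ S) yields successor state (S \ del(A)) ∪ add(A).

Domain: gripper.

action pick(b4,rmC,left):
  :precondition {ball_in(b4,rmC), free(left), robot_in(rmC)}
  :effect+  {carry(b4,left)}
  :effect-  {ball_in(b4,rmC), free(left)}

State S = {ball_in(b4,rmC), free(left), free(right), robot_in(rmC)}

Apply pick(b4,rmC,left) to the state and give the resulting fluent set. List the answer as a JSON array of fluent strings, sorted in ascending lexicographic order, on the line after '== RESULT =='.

Compute (S \ del) ∪ add:
  pre ⊆ S: {ball_in(b4,rmC), free(left), robot_in(rmC)} ⊆ S  — applicable
  S \ del = {free(right), robot_in(rmC)}
  ∪ add   = {carry(b4,left), free(right), robot_in(rmC)}

== RESULT ==
["carry(b4,left)", "free(right)", "robot_in(rmC)"]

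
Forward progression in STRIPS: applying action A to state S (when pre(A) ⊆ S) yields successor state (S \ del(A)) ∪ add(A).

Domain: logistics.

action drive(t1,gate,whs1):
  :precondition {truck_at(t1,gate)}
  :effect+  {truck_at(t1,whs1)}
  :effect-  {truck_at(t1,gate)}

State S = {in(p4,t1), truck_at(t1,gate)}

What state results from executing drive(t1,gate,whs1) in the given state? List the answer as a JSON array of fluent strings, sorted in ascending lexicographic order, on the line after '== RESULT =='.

Compute (S \ del) ∪ add:
  pre ⊆ S: {truck_at(t1,gate)} ⊆ S  — applicable
  S \ del = {in(p4,t1)}
  ∪ add   = {in(p4,t1), truck_at(t1,whs1)}

== RESULT ==
["in(p4,t1)", "truck_at(t1,whs1)"]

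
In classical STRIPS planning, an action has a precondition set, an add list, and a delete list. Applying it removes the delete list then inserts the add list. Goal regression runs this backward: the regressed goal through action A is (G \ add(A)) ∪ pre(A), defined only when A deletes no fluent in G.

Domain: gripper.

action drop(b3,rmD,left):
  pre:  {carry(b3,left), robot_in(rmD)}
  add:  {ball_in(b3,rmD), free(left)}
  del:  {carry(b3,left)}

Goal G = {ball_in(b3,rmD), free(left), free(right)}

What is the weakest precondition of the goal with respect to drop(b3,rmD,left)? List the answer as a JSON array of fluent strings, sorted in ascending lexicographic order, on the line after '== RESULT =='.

Compute (G \ add) ∪ pre:
  G ∩ del = {}  (empty — regression defined)
  G \ add = {ball_in(b3,rmD), free(left), free(right)} \ {ball_in(b3,rmD), free(left)} = {free(right)}
  ∪ pre   = {free(right)} ∪ {carry(b3,left), robot_in(rmD)}
          = {carry(b3,left), free(right), robot_in(rmD)}

== RESULT ==
["carry(b3,left)", "free(right)", "robot_in(rmD)"]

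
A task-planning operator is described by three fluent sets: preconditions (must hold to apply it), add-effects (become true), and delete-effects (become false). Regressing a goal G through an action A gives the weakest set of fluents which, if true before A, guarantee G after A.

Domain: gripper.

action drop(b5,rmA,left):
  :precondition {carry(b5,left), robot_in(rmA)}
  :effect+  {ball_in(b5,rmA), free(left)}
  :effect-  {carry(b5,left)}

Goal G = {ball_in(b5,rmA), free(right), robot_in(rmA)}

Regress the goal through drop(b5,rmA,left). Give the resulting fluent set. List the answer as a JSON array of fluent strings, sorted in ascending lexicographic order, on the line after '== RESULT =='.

Regress:
  G ∩ del = {}  (empty — regression defined)
  G \ add = {ball_in(b5,rmA), free(right), robot_in(rmA)} \ {ball_in(b5,rmA), free(left)} = {free(right), robot_in(rmA)}
  ∪ pre   = {free(right), robot_in(rmA)} ∪ {carry(b5,left), robot_in(rmA)}
          = {carry(b5,left), free(right), robot_in(rmA)}

== RESULT ==
["carry(b5,left)", "free(right)", "robot_in(rmA)"]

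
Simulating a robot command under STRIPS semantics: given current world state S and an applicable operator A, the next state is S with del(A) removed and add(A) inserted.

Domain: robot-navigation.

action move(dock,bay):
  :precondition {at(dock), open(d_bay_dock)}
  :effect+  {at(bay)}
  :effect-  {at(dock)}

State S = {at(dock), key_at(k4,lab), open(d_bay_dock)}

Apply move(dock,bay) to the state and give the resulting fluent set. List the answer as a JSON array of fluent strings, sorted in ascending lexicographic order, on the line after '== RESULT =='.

Progress:
  pre ⊆ S: {at(dock), open(d_bay_dock)} ⊆ S  — applicable
  S \ del = {key_at(k4,lab), open(d_bay_dock)}
  ∪ add   = {at(bay), key_at(k4,lab), open(d_bay_dock)}

== RESULT ==
["at(bay)", "key_at(k4,lab)", "open(d_bay_dock)"]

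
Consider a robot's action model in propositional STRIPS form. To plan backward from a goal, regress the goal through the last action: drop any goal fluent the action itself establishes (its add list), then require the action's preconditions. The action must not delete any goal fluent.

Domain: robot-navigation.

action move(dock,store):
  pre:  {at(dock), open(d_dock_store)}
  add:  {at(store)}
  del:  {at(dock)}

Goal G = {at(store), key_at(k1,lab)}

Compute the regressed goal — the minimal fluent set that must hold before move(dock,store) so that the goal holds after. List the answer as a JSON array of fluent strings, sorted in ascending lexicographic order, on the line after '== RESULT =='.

Compute (G \ add) ∪ pre:
  G ∩ del = {}  (empty — regression defined)
  G \ add = {at(store), key_at(k1,lab)} \ {at(store)} = {key_at(k1,lab)}
  ∪ pre   = {key_at(k1,lab)} ∪ {at(dock), open(d_dock_store)}
          = {at(dock), key_at(k1,lab), open(d_dock_store)}

== RESULT ==
["at(dock)", "key_at(k1,lab)", "open(d_dock_store)"]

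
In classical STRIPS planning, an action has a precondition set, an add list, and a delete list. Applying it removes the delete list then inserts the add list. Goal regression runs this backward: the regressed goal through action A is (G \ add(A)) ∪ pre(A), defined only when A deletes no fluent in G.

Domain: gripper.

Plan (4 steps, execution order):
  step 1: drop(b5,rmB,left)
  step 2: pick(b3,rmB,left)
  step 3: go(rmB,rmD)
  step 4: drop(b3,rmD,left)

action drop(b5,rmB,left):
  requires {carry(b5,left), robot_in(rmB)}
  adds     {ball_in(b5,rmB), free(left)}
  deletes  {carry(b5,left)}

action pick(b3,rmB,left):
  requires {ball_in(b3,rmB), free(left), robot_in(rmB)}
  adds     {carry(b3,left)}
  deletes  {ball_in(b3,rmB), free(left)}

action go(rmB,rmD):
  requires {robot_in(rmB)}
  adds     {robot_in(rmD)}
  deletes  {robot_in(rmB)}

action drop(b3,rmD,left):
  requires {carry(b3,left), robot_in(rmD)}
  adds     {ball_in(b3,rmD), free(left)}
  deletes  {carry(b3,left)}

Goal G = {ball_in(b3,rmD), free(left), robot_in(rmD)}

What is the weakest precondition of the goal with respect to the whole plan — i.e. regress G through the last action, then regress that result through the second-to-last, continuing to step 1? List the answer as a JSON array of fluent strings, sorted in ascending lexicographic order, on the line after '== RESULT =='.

Regress step by step:
  through step 4 (drop(b3,rmD,left)): drop {ball_in(b3,rmD), free(left)}, keep {robot_in(rmD)}, require {carry(b3,left), robot_in(rmD)}
    → {carry(b3,left), robot_in(rmD)}
  through step 3 (go(rmB,rmD)): drop {robot_in(rmD)}, keep {carry(b3,left)}, require {robot_in(rmB)}
    → {carry(b3,left), robot_in(rmB)}
  through step 2 (pick(b3,rmB,left)): drop {carry(b3,left)}, keep {robot_in(rmB)}, require {ball_in(b3,rmB), free(left), robot_in(rmB)}
    → {ball_in(b3,rmB), free(left), robot_in(rmB)}
  through step 1 (drop(b5,rmB,left)): drop {free(left)}, keep {ball_in(b3,rmB), robot_in(rmB)}, require {carry(b5,left), robot_in(rmB)}
    → {ball_in(b3,rmB), carry(b5,left), robot_in(rmB)}

== RESULT ==
["ball_in(b3,rmB)", "carry(b5,left)", "robot_in(rmB)"]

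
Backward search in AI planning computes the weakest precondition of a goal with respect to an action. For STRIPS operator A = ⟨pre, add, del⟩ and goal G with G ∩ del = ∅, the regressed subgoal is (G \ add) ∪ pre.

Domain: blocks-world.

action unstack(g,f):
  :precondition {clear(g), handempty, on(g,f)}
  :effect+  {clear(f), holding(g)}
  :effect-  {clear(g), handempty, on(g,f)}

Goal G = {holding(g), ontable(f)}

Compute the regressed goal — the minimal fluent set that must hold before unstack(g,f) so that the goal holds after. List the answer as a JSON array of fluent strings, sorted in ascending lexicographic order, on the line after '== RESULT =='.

Compute (G \ add) ∪ pre:
  G ∩ del = {}  (empty — regression defined)
  G \ add = {holding(g), ontable(f)} \ {clear(f), holding(g)} = {ontable(f)}
  ∪ pre   = {ontable(f)} ∪ {clear(g), handempty, on(g,f)}
          = {clear(g), handempty, on(g,f), ontable(f)}

== RESULT ==
["clear(g)", "handempty", "on(g,f)", "ontable(f)"]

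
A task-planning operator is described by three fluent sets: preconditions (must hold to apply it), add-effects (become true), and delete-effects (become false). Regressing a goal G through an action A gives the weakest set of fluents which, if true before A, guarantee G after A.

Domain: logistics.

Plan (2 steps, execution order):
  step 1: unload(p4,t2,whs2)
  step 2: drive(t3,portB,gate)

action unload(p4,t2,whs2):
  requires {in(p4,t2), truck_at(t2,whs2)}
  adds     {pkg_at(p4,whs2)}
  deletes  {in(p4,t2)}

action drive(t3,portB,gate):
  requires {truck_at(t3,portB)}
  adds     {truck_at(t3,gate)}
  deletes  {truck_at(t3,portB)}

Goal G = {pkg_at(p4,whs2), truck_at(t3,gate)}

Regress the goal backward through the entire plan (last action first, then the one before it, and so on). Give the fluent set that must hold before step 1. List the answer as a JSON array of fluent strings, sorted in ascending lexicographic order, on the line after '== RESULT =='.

Regress step by step:
  through step 2 (drive(t3,portB,gate)): drop {truck_at(t3,gate)}, keep {pkg_at(p4,whs2)}, require {truck_at(t3,portB)}
    → {pkg_at(p4,whs2), truck_at(t3,portB)}
  through step 1 (unload(p4,t2,whs2)): drop {pkg_at(p4,whs2)}, keep {truck_at(t3,portB)}, require {in(p4,t2), truck_at(t2,whs2)}
    → {in(p4,t2), truck_at(t2,whs2), truck_at(t3,portB)}

== RESULT ==
["in(p4,t2)", "truck_at(t2,whs2)", "truck_at(t3,portB)"]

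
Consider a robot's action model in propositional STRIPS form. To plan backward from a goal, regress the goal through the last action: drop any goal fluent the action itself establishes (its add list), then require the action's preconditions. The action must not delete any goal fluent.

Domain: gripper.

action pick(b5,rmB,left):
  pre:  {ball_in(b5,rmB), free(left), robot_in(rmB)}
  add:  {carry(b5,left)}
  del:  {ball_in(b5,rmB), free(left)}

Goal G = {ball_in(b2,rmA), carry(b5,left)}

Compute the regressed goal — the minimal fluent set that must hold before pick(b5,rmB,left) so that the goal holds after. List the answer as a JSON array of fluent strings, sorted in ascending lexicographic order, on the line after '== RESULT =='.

Regress:
  G ∩ del = {}  (empty — regression defined)
  G \ add = {ball_in(b2,rmA), carry(b5,left)} \ {carry(b5,left)} = {ball_in(b2,rmA)}
  ∪ pre   = {ball_in(b2,rmA)} ∪ {ball_in(b5,rmB), free(left), robot_in(rmB)}
          = {ball_in(b2,rmA), ball_in(b5,rmB), free(left), robot_in(rmB)}

== RESULT ==
["ball_in(b2,rmA)", "ball_in(b5,rmB)", "free(left)", "robot_in(rmB)"]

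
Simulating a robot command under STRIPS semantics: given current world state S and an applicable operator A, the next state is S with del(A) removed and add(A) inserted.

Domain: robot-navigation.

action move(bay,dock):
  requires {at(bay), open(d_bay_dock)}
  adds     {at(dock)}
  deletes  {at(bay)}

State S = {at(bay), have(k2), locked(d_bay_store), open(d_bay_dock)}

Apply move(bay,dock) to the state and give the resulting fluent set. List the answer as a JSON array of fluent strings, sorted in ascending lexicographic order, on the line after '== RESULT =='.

Compute (S \ del) ∪ add:
  pre ⊆ S: {at(bay), open(d_bay_dock)} ⊆ S  — applicable
  S \ del = {have(k2), locked(d_bay_store), open(d_bay_dock)}
  ∪ add   = {at(dock), have(k2), locked(d_bay_store), open(d_bay_dock)}

== RESULT ==
["at(dock)", "have(k2)", "locked(d_bay_store)", "open(d_bay_dock)"]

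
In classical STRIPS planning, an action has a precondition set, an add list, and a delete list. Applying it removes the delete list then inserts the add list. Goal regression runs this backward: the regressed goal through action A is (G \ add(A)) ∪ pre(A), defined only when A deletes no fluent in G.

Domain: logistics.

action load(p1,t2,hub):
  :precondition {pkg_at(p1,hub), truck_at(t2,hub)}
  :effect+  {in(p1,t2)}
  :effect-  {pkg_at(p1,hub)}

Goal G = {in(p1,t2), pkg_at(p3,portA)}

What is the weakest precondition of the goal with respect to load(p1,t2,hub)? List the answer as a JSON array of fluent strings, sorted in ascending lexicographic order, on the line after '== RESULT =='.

Compute (G \ add) ∪ pre:
  G ∩ del = {}  (empty — regression defined)
  G \ add = {in(p1,t2), pkg_at(p3,portA)} \ {in(p1,t2)} = {pkg_at(p3,portA)}
  ∪ pre   = {pkg_at(p3,portA)} ∪ {pkg_at(p1,hub), truck_at(t2,hub)}
          = {pkg_at(p1,hub), pkg_at(p3,portA), truck_at(t2,hub)}

== RESULT ==
["pkg_at(p1,hub)", "pkg_at(p3,portA)", "truck_at(t2,hub)"]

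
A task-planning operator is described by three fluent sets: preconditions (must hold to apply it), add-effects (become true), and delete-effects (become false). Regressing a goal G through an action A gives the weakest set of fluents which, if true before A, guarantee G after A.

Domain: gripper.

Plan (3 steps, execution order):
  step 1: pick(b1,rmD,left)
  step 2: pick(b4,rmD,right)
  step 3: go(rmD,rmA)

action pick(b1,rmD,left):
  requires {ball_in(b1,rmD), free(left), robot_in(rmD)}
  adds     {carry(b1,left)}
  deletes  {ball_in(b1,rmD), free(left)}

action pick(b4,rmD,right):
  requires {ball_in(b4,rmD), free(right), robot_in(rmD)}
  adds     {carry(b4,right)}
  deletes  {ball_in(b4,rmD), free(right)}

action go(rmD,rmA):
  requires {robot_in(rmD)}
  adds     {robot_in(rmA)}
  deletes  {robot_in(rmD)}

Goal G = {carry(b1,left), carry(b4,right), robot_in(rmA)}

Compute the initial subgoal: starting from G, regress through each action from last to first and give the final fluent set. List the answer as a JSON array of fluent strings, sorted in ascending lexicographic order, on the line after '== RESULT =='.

Regress step by step:
  through step 3 (go(rmD,rmA)): drop {robot_in(rmA)}, keep {carry(b1,left), carry(b4,right)}, require {robot_in(rmD)}
    → {carry(b1,left), carry(b4,right), robot_in(rmD)}
  through step 2 (pick(b4,rmD,right)): drop {carry(b4,right)}, keep {carry(b1,left), robot_in(rmD)}, require {ball_in(b4,rmD), free(right), robot_in(rmD)}
    → {ball_in(b4,rmD), carry(b1,left), free(right), robot_in(rmD)}
  through step 1 (pick(b1,rmD,left)): drop {carry(b1,left)}, keep {ball_in(b4,rmD), free(right), robot_in(rmD)}, require {ball_in(b1,rmD), free(left), robot_in(rmD)}
    → {ball_in(b1,rmD), ball_in(b4,rmD), free(left), free(right), robot_in(rmD)}

== RESULT ==
["ball_in(b1,rmD)", "ball_in(b4,rmD)", "free(left)", "free(right)", "robot_in(rmD)"]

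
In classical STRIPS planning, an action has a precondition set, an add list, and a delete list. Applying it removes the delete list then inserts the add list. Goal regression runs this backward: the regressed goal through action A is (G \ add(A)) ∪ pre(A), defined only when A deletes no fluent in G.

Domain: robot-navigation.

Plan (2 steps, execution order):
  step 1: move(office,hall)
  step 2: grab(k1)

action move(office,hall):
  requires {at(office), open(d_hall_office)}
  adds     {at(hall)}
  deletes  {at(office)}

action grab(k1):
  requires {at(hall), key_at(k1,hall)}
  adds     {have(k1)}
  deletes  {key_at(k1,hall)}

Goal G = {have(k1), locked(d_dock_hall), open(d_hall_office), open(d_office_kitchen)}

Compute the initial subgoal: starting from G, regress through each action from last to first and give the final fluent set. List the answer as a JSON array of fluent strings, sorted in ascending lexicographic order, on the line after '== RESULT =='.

Regress step by step:
  through step 2 (grab(k1)): drop {have(k1)}, keep {locked(d_dock_hall), open(d_hall_office), open(d_office_kitchen)}, require {at(hall), key_at(k1,hall)}
    → {at(hall), key_at(k1,hall), locked(d_dock_hall), open(d_hall_office), open(d_office_kitchen)}
  through step 1 (move(office,hall)): drop {at(hall)}, keep {key_at(k1,hall), locked(d_dock_hall), open(d_hall_office), open(d_office_kitchen)}, require {at(office), open(d_hall_office)}
    → {at(office), key_at(k1,hall), locked(d_dock_hall), open(d_hall_office), open(d_office_kitchen)}

== RESULT ==
["at(office)", "key_at(k1,hall)", "locked(d_dock_hall)", "open(d_hall_office)", "open(d_office_kitchen)"]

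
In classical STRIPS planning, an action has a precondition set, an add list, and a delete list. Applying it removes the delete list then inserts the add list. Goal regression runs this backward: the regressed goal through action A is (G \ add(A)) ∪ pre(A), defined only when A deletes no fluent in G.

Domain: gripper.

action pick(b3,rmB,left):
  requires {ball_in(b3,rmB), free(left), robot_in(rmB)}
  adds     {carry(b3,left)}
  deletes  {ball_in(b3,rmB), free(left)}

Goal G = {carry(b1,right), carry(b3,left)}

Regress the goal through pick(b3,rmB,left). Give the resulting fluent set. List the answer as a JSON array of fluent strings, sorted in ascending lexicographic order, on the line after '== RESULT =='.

Regress:
  G ∩ del = {}  (empty — regression defined)
  G \ add = {carry(b1,right), carry(b3,left)} \ {carry(b3,left)} = {carry(b1,right)}
  ∪ pre   = {carry(b1,right)} ∪ {ball_in(b3,rmB), free(left), robot_in(rmB)}
          = {ball_in(b3,rmB), carry(b1,right), free(left), robot_in(rmB)}

== RESULT ==
["ball_in(b3,rmB)", "carry(b1,right)", "free(left)", "robot_in(rmB)"]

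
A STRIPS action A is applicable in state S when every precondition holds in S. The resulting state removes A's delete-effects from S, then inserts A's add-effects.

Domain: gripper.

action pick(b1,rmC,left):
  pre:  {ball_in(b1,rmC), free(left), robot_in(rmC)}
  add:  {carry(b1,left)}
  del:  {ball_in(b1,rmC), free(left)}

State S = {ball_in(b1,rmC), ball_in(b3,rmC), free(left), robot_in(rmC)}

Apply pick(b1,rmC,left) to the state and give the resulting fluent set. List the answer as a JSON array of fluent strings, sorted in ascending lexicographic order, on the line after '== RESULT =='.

Compute (S \ del) ∪ add:
  pre ⊆ S: {ball_in(b1,rmC), free(left), robot_in(rmC)} ⊆ S  — applicable
  S \ del = {ball_in(b3,rmC), robot_in(rmC)}
  ∪ add   = {ball_in(b3,rmC), carry(b1,left), robot_in(rmC)}

== RESULT ==
["ball_in(b3,rmC)", "carry(b1,left)", "robot_in(rmC)"]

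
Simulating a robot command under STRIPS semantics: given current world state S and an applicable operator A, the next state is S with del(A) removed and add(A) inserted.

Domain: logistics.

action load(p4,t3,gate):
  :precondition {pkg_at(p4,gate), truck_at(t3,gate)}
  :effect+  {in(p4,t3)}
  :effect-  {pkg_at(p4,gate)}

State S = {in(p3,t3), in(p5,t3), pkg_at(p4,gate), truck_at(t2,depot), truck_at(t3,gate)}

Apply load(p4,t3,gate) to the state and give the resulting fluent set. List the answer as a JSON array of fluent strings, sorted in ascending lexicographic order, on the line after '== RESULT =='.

Compute (S \ del) ∪ add:
  pre ⊆ S: {pkg_at(p4,gate), truck_at(t3,gate)} ⊆ S  — applicable
  S \ del = {in(p3,t3), in(p5,t3), truck_at(t2,depot), truck_at(t3,gate)}
  ∪ add   = {in(p3,t3), in(p4,t3), in(p5,t3), truck_at(t2,depot), truck_at(t3,gate)}

== RESULT ==
["in(p3,t3)", "in(p4,t3)", "in(p5,t3)", "truck_at(t2,depot)", "truck_at(t3,gate)"]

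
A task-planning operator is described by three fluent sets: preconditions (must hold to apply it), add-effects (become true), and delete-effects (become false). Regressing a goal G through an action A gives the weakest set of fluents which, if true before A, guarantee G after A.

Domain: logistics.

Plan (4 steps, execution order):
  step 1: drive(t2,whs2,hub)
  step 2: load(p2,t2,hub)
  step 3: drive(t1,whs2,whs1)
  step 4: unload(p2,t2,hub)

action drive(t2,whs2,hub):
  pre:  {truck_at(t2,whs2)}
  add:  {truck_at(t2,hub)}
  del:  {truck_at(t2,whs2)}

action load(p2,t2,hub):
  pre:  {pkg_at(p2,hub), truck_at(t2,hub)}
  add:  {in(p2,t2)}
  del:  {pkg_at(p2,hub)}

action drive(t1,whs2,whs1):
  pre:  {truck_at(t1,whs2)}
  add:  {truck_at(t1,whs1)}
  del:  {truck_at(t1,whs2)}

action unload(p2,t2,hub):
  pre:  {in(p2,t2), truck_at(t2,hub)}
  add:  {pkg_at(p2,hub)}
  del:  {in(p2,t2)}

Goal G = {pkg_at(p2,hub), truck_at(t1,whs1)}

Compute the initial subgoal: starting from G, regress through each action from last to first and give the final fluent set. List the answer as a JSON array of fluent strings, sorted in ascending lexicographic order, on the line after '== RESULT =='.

Work backward from the goal:
  through step 4 (unload(p2,t2,hub)): drop {pkg_at(p2,hub)}, keep {truck_at(t1,whs1)}, require {in(p2,t2), truck_at(t2,hub)}
    → {in(p2,t2), truck_at(t1,whs1), truck_at(t2,hub)}
  through step 3 (drive(t1,whs2,whs1)): drop {truck_at(t1,whs1)}, keep {in(p2,t2), truck_at(t2,hub)}, require {truck_at(t1,whs2)}
    → {in(p2,t2), truck_at(t1,whs2), truck_at(t2,hub)}
  through step 2 (load(p2,t2,hub)): drop {in(p2,t2)}, keep {truck_at(t1,whs2), truck_at(t2,hub)}, require {pkg_at(p2,hub), truck_at(t2,hub)}
    → {pkg_at(p2,hub), truck_at(t1,whs2), truck_at(t2,hub)}
  through step 1 (drive(t2,whs2,hub)): drop {truck_at(t2,hub)}, keep {pkg_at(p2,hub), truck_at(t1,whs2)}, require {truck_at(t2,whs2)}
    → {pkg_at(p2,hub), truck_at(t1,whs2), truck_at(t2,whs2)}

== RESULT ==
["pkg_at(p2,hub)", "truck_at(t1,whs2)", "truck_at(t2,whs2)"]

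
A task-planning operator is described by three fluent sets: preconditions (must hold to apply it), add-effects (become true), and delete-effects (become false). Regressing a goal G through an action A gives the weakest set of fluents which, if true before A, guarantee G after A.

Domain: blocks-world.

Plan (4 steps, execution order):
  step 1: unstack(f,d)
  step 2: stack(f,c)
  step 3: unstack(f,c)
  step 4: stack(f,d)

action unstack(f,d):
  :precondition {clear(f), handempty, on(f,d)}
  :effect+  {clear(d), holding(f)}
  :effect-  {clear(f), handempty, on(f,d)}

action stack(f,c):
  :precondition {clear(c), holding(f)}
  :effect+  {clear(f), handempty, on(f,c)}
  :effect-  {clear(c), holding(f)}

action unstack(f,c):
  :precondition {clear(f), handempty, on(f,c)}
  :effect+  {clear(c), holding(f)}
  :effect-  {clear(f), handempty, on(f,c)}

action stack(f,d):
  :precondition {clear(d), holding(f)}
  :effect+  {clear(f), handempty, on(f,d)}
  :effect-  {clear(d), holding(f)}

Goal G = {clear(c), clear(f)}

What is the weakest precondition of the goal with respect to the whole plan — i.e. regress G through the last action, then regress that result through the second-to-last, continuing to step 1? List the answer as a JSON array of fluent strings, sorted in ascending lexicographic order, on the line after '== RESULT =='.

Regress step by step:
  through step 4 (stack(f,d)): drop {clear(f)}, keep {clear(c)}, require {clear(d), holding(f)}
    → {clear(c), clear(d), holding(f)}
  through step 3 (unstack(f,c)): drop {clear(c), holding(f)}, keep {clear(d)}, require {clear(f), handempty, on(f,c)}
    → {clear(d), clear(f), handempty, on(f,c)}
  through step 2 (stack(f,c)): drop {clear(f), handempty, on(f,c)}, keep {clear(d)}, require {clear(c), holding(f)}
    → {clear(c), clear(d), holding(f)}
  through step 1 (unstack(f,d)): drop {clear(d), holding(f)}, keep {clear(c)}, require {clear(f), handempty, on(f,d)}
    → {clear(c), clear(f), handempty, on(f,d)}

== RESULT ==
["clear(c)", "clear(f)", "handempty", "on(f,d)"]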